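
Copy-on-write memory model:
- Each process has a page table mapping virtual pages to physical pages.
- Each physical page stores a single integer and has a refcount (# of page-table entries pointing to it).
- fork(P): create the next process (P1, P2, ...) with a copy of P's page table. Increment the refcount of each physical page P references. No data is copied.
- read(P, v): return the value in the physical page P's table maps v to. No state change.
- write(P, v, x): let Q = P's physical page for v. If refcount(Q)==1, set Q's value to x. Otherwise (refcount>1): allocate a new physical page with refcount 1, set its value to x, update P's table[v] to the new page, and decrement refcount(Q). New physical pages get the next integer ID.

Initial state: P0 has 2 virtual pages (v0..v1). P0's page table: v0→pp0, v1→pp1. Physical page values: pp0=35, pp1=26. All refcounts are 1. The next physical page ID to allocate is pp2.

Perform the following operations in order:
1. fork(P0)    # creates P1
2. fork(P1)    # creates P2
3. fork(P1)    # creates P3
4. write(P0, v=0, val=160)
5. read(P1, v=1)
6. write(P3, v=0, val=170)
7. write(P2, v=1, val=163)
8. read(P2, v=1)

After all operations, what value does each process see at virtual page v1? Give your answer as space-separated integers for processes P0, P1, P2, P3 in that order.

Answer: 26 26 163 26

Derivation:
Op 1: fork(P0) -> P1. 2 ppages; refcounts: pp0:2 pp1:2
Op 2: fork(P1) -> P2. 2 ppages; refcounts: pp0:3 pp1:3
Op 3: fork(P1) -> P3. 2 ppages; refcounts: pp0:4 pp1:4
Op 4: write(P0, v0, 160). refcount(pp0)=4>1 -> COPY to pp2. 3 ppages; refcounts: pp0:3 pp1:4 pp2:1
Op 5: read(P1, v1) -> 26. No state change.
Op 6: write(P3, v0, 170). refcount(pp0)=3>1 -> COPY to pp3. 4 ppages; refcounts: pp0:2 pp1:4 pp2:1 pp3:1
Op 7: write(P2, v1, 163). refcount(pp1)=4>1 -> COPY to pp4. 5 ppages; refcounts: pp0:2 pp1:3 pp2:1 pp3:1 pp4:1
Op 8: read(P2, v1) -> 163. No state change.
P0: v1 -> pp1 = 26
P1: v1 -> pp1 = 26
P2: v1 -> pp4 = 163
P3: v1 -> pp1 = 26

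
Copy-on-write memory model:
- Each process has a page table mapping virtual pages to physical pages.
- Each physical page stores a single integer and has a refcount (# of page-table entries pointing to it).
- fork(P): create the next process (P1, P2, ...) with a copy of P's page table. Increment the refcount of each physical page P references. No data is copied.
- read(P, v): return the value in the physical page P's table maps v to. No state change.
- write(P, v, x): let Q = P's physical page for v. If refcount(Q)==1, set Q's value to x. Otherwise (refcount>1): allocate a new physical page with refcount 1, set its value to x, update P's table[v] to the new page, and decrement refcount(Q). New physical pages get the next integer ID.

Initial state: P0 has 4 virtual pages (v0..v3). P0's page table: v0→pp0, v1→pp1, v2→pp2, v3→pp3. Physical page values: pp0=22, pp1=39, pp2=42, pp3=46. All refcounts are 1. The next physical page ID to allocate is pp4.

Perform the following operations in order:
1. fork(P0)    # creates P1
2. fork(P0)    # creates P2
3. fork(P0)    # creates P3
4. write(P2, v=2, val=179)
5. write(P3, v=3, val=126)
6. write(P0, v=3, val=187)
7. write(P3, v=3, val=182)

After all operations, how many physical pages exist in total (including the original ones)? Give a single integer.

Op 1: fork(P0) -> P1. 4 ppages; refcounts: pp0:2 pp1:2 pp2:2 pp3:2
Op 2: fork(P0) -> P2. 4 ppages; refcounts: pp0:3 pp1:3 pp2:3 pp3:3
Op 3: fork(P0) -> P3. 4 ppages; refcounts: pp0:4 pp1:4 pp2:4 pp3:4
Op 4: write(P2, v2, 179). refcount(pp2)=4>1 -> COPY to pp4. 5 ppages; refcounts: pp0:4 pp1:4 pp2:3 pp3:4 pp4:1
Op 5: write(P3, v3, 126). refcount(pp3)=4>1 -> COPY to pp5. 6 ppages; refcounts: pp0:4 pp1:4 pp2:3 pp3:3 pp4:1 pp5:1
Op 6: write(P0, v3, 187). refcount(pp3)=3>1 -> COPY to pp6. 7 ppages; refcounts: pp0:4 pp1:4 pp2:3 pp3:2 pp4:1 pp5:1 pp6:1
Op 7: write(P3, v3, 182). refcount(pp5)=1 -> write in place. 7 ppages; refcounts: pp0:4 pp1:4 pp2:3 pp3:2 pp4:1 pp5:1 pp6:1

Answer: 7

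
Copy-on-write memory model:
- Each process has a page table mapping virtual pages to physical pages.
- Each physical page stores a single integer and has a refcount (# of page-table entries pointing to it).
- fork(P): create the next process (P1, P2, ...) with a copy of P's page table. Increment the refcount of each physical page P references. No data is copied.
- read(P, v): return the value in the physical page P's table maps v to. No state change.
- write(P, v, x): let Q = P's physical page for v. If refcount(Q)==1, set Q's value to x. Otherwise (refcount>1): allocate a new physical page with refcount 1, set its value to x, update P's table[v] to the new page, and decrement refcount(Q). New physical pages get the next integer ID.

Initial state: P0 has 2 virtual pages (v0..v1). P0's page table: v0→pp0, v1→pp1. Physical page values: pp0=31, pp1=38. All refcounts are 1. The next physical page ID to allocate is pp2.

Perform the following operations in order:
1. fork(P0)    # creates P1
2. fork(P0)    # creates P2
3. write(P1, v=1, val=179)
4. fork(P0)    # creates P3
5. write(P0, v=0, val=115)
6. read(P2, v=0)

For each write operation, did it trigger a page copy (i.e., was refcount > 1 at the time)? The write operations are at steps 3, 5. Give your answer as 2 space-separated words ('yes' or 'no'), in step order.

Op 1: fork(P0) -> P1. 2 ppages; refcounts: pp0:2 pp1:2
Op 2: fork(P0) -> P2. 2 ppages; refcounts: pp0:3 pp1:3
Op 3: write(P1, v1, 179). refcount(pp1)=3>1 -> COPY to pp2. 3 ppages; refcounts: pp0:3 pp1:2 pp2:1
Op 4: fork(P0) -> P3. 3 ppages; refcounts: pp0:4 pp1:3 pp2:1
Op 5: write(P0, v0, 115). refcount(pp0)=4>1 -> COPY to pp3. 4 ppages; refcounts: pp0:3 pp1:3 pp2:1 pp3:1
Op 6: read(P2, v0) -> 31. No state change.

yes yes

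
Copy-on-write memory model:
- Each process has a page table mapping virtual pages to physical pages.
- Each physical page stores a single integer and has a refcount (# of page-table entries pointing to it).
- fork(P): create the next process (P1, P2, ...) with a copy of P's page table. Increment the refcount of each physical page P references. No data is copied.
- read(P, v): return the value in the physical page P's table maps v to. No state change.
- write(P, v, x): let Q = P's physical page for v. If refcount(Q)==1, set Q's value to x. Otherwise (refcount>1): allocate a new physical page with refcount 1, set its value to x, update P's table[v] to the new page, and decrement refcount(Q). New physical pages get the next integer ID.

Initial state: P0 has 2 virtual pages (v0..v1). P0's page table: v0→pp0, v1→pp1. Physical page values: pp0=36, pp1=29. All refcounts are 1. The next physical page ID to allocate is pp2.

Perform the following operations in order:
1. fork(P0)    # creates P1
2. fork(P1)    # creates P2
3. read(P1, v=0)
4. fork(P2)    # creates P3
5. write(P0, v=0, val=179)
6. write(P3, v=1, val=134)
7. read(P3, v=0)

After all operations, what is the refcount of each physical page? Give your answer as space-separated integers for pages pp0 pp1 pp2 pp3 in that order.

Op 1: fork(P0) -> P1. 2 ppages; refcounts: pp0:2 pp1:2
Op 2: fork(P1) -> P2. 2 ppages; refcounts: pp0:3 pp1:3
Op 3: read(P1, v0) -> 36. No state change.
Op 4: fork(P2) -> P3. 2 ppages; refcounts: pp0:4 pp1:4
Op 5: write(P0, v0, 179). refcount(pp0)=4>1 -> COPY to pp2. 3 ppages; refcounts: pp0:3 pp1:4 pp2:1
Op 6: write(P3, v1, 134). refcount(pp1)=4>1 -> COPY to pp3. 4 ppages; refcounts: pp0:3 pp1:3 pp2:1 pp3:1
Op 7: read(P3, v0) -> 36. No state change.

Answer: 3 3 1 1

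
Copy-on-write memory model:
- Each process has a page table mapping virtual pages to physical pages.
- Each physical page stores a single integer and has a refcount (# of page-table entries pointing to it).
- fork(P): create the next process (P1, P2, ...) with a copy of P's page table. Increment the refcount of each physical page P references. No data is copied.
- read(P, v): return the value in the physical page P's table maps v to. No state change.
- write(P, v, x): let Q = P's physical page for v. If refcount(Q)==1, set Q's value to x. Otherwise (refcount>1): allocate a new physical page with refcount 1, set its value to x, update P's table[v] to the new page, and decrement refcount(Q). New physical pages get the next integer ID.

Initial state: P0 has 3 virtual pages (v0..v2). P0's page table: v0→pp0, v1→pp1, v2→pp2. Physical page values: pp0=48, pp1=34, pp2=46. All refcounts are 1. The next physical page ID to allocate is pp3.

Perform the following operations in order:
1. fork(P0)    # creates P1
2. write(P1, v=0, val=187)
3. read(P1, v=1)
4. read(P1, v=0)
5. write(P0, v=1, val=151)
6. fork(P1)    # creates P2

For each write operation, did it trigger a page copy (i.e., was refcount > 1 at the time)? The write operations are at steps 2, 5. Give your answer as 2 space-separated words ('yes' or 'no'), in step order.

Op 1: fork(P0) -> P1. 3 ppages; refcounts: pp0:2 pp1:2 pp2:2
Op 2: write(P1, v0, 187). refcount(pp0)=2>1 -> COPY to pp3. 4 ppages; refcounts: pp0:1 pp1:2 pp2:2 pp3:1
Op 3: read(P1, v1) -> 34. No state change.
Op 4: read(P1, v0) -> 187. No state change.
Op 5: write(P0, v1, 151). refcount(pp1)=2>1 -> COPY to pp4. 5 ppages; refcounts: pp0:1 pp1:1 pp2:2 pp3:1 pp4:1
Op 6: fork(P1) -> P2. 5 ppages; refcounts: pp0:1 pp1:2 pp2:3 pp3:2 pp4:1

yes yes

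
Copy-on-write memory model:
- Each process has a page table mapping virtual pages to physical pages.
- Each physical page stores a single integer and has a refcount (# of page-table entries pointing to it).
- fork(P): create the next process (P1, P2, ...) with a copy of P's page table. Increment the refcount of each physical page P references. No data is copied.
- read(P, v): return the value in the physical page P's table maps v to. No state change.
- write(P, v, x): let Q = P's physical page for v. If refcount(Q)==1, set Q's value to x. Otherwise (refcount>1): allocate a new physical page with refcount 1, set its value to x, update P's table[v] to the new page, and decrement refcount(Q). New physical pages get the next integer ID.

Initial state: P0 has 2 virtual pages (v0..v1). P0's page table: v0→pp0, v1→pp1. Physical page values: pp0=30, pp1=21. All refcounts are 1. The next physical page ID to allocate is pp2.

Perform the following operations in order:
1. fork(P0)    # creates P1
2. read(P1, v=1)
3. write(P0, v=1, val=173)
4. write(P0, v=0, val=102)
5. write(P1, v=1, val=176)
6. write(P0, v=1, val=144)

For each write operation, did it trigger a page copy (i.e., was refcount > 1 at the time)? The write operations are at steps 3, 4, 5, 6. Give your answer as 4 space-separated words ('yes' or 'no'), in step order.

Op 1: fork(P0) -> P1. 2 ppages; refcounts: pp0:2 pp1:2
Op 2: read(P1, v1) -> 21. No state change.
Op 3: write(P0, v1, 173). refcount(pp1)=2>1 -> COPY to pp2. 3 ppages; refcounts: pp0:2 pp1:1 pp2:1
Op 4: write(P0, v0, 102). refcount(pp0)=2>1 -> COPY to pp3. 4 ppages; refcounts: pp0:1 pp1:1 pp2:1 pp3:1
Op 5: write(P1, v1, 176). refcount(pp1)=1 -> write in place. 4 ppages; refcounts: pp0:1 pp1:1 pp2:1 pp3:1
Op 6: write(P0, v1, 144). refcount(pp2)=1 -> write in place. 4 ppages; refcounts: pp0:1 pp1:1 pp2:1 pp3:1

yes yes no no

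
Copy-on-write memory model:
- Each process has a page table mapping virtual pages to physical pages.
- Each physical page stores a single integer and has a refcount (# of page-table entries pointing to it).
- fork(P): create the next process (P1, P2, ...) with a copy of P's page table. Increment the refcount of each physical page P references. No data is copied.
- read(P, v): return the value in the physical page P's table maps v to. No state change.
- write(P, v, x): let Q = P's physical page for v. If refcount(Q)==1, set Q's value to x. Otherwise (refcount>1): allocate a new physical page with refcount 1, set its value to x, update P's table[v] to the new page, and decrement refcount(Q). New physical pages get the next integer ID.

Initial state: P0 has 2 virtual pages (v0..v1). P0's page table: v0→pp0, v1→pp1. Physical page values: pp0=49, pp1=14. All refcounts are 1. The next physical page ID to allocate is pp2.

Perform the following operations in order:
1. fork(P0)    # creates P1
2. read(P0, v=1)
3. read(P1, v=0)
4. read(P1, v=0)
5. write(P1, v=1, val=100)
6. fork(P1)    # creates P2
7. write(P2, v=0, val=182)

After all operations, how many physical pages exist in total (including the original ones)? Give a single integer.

Op 1: fork(P0) -> P1. 2 ppages; refcounts: pp0:2 pp1:2
Op 2: read(P0, v1) -> 14. No state change.
Op 3: read(P1, v0) -> 49. No state change.
Op 4: read(P1, v0) -> 49. No state change.
Op 5: write(P1, v1, 100). refcount(pp1)=2>1 -> COPY to pp2. 3 ppages; refcounts: pp0:2 pp1:1 pp2:1
Op 6: fork(P1) -> P2. 3 ppages; refcounts: pp0:3 pp1:1 pp2:2
Op 7: write(P2, v0, 182). refcount(pp0)=3>1 -> COPY to pp3. 4 ppages; refcounts: pp0:2 pp1:1 pp2:2 pp3:1

Answer: 4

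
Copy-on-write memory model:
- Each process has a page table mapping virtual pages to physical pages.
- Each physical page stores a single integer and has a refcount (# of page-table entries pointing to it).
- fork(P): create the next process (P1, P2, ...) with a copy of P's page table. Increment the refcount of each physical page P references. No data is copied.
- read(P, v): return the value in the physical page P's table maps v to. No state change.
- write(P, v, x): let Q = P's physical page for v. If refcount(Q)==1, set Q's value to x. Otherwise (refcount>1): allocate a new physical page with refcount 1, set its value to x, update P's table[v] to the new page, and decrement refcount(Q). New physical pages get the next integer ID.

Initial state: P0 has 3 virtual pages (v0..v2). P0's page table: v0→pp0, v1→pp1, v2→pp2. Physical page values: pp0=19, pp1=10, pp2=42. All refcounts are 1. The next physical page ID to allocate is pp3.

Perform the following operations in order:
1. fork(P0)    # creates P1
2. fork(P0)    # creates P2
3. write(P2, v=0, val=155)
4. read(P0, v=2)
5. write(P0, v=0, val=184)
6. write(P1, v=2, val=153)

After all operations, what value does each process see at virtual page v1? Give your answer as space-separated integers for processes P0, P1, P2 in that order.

Op 1: fork(P0) -> P1. 3 ppages; refcounts: pp0:2 pp1:2 pp2:2
Op 2: fork(P0) -> P2. 3 ppages; refcounts: pp0:3 pp1:3 pp2:3
Op 3: write(P2, v0, 155). refcount(pp0)=3>1 -> COPY to pp3. 4 ppages; refcounts: pp0:2 pp1:3 pp2:3 pp3:1
Op 4: read(P0, v2) -> 42. No state change.
Op 5: write(P0, v0, 184). refcount(pp0)=2>1 -> COPY to pp4. 5 ppages; refcounts: pp0:1 pp1:3 pp2:3 pp3:1 pp4:1
Op 6: write(P1, v2, 153). refcount(pp2)=3>1 -> COPY to pp5. 6 ppages; refcounts: pp0:1 pp1:3 pp2:2 pp3:1 pp4:1 pp5:1
P0: v1 -> pp1 = 10
P1: v1 -> pp1 = 10
P2: v1 -> pp1 = 10

Answer: 10 10 10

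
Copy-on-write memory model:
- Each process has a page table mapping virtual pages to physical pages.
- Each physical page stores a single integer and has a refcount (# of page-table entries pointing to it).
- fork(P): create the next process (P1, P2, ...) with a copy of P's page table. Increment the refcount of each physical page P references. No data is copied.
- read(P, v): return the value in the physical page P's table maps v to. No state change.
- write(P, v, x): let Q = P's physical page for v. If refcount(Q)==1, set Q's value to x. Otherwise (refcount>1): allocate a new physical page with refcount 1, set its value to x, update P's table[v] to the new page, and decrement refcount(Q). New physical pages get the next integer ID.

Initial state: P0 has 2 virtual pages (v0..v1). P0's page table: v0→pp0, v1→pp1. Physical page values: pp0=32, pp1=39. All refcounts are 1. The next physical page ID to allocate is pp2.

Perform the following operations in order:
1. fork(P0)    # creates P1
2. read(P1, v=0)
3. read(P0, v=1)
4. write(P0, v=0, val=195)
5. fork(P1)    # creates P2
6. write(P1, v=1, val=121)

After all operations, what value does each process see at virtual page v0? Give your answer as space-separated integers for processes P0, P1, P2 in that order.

Answer: 195 32 32

Derivation:
Op 1: fork(P0) -> P1. 2 ppages; refcounts: pp0:2 pp1:2
Op 2: read(P1, v0) -> 32. No state change.
Op 3: read(P0, v1) -> 39. No state change.
Op 4: write(P0, v0, 195). refcount(pp0)=2>1 -> COPY to pp2. 3 ppages; refcounts: pp0:1 pp1:2 pp2:1
Op 5: fork(P1) -> P2. 3 ppages; refcounts: pp0:2 pp1:3 pp2:1
Op 6: write(P1, v1, 121). refcount(pp1)=3>1 -> COPY to pp3. 4 ppages; refcounts: pp0:2 pp1:2 pp2:1 pp3:1
P0: v0 -> pp2 = 195
P1: v0 -> pp0 = 32
P2: v0 -> pp0 = 32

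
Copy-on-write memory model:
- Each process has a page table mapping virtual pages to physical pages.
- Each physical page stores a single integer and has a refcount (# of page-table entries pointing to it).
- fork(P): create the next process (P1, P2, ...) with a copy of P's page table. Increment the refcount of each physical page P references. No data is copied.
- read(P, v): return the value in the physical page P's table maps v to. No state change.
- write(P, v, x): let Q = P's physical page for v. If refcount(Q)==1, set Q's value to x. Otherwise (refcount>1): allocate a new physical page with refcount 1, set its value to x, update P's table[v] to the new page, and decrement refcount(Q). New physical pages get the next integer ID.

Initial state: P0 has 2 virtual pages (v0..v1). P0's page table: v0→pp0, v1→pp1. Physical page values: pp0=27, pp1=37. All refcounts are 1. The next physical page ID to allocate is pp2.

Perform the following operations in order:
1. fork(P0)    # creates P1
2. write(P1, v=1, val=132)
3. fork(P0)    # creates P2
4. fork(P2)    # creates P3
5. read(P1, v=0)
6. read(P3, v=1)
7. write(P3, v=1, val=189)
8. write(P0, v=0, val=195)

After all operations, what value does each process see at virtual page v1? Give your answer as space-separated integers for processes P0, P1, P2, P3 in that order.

Op 1: fork(P0) -> P1. 2 ppages; refcounts: pp0:2 pp1:2
Op 2: write(P1, v1, 132). refcount(pp1)=2>1 -> COPY to pp2. 3 ppages; refcounts: pp0:2 pp1:1 pp2:1
Op 3: fork(P0) -> P2. 3 ppages; refcounts: pp0:3 pp1:2 pp2:1
Op 4: fork(P2) -> P3. 3 ppages; refcounts: pp0:4 pp1:3 pp2:1
Op 5: read(P1, v0) -> 27. No state change.
Op 6: read(P3, v1) -> 37. No state change.
Op 7: write(P3, v1, 189). refcount(pp1)=3>1 -> COPY to pp3. 4 ppages; refcounts: pp0:4 pp1:2 pp2:1 pp3:1
Op 8: write(P0, v0, 195). refcount(pp0)=4>1 -> COPY to pp4. 5 ppages; refcounts: pp0:3 pp1:2 pp2:1 pp3:1 pp4:1
P0: v1 -> pp1 = 37
P1: v1 -> pp2 = 132
P2: v1 -> pp1 = 37
P3: v1 -> pp3 = 189

Answer: 37 132 37 189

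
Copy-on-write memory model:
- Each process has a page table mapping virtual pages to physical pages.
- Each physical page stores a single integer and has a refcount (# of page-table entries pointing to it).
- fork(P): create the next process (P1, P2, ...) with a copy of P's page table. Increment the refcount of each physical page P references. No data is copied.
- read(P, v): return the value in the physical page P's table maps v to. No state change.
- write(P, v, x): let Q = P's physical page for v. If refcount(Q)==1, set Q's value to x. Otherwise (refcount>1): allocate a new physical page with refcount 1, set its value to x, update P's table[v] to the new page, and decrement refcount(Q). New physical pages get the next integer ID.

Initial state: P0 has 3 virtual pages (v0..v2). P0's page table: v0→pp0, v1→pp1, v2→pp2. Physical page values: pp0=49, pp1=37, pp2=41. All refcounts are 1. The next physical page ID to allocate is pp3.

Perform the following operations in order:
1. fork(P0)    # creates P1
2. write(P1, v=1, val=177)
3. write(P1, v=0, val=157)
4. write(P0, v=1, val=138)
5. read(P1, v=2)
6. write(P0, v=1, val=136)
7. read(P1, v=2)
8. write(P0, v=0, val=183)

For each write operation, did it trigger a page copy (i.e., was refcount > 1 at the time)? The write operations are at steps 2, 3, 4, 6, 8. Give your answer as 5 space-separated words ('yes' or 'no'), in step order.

Op 1: fork(P0) -> P1. 3 ppages; refcounts: pp0:2 pp1:2 pp2:2
Op 2: write(P1, v1, 177). refcount(pp1)=2>1 -> COPY to pp3. 4 ppages; refcounts: pp0:2 pp1:1 pp2:2 pp3:1
Op 3: write(P1, v0, 157). refcount(pp0)=2>1 -> COPY to pp4. 5 ppages; refcounts: pp0:1 pp1:1 pp2:2 pp3:1 pp4:1
Op 4: write(P0, v1, 138). refcount(pp1)=1 -> write in place. 5 ppages; refcounts: pp0:1 pp1:1 pp2:2 pp3:1 pp4:1
Op 5: read(P1, v2) -> 41. No state change.
Op 6: write(P0, v1, 136). refcount(pp1)=1 -> write in place. 5 ppages; refcounts: pp0:1 pp1:1 pp2:2 pp3:1 pp4:1
Op 7: read(P1, v2) -> 41. No state change.
Op 8: write(P0, v0, 183). refcount(pp0)=1 -> write in place. 5 ppages; refcounts: pp0:1 pp1:1 pp2:2 pp3:1 pp4:1

yes yes no no no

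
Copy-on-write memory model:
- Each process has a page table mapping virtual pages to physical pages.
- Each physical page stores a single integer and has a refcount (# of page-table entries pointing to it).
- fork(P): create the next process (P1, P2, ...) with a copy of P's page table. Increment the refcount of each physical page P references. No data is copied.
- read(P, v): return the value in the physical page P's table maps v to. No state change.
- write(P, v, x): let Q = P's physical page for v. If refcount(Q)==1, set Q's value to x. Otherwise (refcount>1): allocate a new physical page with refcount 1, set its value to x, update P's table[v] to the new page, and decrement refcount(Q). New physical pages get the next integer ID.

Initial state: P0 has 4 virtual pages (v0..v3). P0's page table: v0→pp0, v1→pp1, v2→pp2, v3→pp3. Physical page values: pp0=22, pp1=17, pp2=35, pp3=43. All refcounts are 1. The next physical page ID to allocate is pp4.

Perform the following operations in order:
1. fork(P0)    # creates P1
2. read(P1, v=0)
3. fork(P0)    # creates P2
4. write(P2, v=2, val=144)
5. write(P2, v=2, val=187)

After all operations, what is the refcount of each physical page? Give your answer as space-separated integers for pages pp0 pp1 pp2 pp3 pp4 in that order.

Answer: 3 3 2 3 1

Derivation:
Op 1: fork(P0) -> P1. 4 ppages; refcounts: pp0:2 pp1:2 pp2:2 pp3:2
Op 2: read(P1, v0) -> 22. No state change.
Op 3: fork(P0) -> P2. 4 ppages; refcounts: pp0:3 pp1:3 pp2:3 pp3:3
Op 4: write(P2, v2, 144). refcount(pp2)=3>1 -> COPY to pp4. 5 ppages; refcounts: pp0:3 pp1:3 pp2:2 pp3:3 pp4:1
Op 5: write(P2, v2, 187). refcount(pp4)=1 -> write in place. 5 ppages; refcounts: pp0:3 pp1:3 pp2:2 pp3:3 pp4:1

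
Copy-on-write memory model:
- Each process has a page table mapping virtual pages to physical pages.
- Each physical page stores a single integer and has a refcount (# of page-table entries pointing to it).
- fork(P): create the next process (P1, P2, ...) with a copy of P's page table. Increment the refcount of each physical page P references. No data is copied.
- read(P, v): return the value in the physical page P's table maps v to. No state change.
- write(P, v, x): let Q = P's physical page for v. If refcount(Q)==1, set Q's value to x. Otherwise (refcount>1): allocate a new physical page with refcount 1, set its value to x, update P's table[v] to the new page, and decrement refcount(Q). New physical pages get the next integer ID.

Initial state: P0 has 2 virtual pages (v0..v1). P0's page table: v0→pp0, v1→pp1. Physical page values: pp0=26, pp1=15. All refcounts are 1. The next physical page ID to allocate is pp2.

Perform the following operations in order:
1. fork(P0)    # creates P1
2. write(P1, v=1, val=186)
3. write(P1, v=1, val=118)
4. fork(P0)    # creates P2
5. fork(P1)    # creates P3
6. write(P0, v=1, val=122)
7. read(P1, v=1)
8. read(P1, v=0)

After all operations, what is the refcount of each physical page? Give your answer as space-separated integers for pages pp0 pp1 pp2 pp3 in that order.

Op 1: fork(P0) -> P1. 2 ppages; refcounts: pp0:2 pp1:2
Op 2: write(P1, v1, 186). refcount(pp1)=2>1 -> COPY to pp2. 3 ppages; refcounts: pp0:2 pp1:1 pp2:1
Op 3: write(P1, v1, 118). refcount(pp2)=1 -> write in place. 3 ppages; refcounts: pp0:2 pp1:1 pp2:1
Op 4: fork(P0) -> P2. 3 ppages; refcounts: pp0:3 pp1:2 pp2:1
Op 5: fork(P1) -> P3. 3 ppages; refcounts: pp0:4 pp1:2 pp2:2
Op 6: write(P0, v1, 122). refcount(pp1)=2>1 -> COPY to pp3. 4 ppages; refcounts: pp0:4 pp1:1 pp2:2 pp3:1
Op 7: read(P1, v1) -> 118. No state change.
Op 8: read(P1, v0) -> 26. No state change.

Answer: 4 1 2 1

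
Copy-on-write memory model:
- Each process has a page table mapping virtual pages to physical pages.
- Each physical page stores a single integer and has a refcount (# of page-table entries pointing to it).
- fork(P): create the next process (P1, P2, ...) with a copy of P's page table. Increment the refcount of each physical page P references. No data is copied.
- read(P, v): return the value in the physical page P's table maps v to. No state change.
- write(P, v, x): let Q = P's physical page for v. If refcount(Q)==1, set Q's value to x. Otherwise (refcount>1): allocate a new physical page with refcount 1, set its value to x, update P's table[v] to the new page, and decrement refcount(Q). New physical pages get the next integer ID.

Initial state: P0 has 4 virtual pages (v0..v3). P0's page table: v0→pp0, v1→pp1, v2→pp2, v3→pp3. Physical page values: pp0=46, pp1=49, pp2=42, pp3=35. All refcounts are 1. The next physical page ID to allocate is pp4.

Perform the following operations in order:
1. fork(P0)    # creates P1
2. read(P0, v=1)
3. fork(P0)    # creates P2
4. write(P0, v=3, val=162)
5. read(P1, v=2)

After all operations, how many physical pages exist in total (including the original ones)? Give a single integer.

Op 1: fork(P0) -> P1. 4 ppages; refcounts: pp0:2 pp1:2 pp2:2 pp3:2
Op 2: read(P0, v1) -> 49. No state change.
Op 3: fork(P0) -> P2. 4 ppages; refcounts: pp0:3 pp1:3 pp2:3 pp3:3
Op 4: write(P0, v3, 162). refcount(pp3)=3>1 -> COPY to pp4. 5 ppages; refcounts: pp0:3 pp1:3 pp2:3 pp3:2 pp4:1
Op 5: read(P1, v2) -> 42. No state change.

Answer: 5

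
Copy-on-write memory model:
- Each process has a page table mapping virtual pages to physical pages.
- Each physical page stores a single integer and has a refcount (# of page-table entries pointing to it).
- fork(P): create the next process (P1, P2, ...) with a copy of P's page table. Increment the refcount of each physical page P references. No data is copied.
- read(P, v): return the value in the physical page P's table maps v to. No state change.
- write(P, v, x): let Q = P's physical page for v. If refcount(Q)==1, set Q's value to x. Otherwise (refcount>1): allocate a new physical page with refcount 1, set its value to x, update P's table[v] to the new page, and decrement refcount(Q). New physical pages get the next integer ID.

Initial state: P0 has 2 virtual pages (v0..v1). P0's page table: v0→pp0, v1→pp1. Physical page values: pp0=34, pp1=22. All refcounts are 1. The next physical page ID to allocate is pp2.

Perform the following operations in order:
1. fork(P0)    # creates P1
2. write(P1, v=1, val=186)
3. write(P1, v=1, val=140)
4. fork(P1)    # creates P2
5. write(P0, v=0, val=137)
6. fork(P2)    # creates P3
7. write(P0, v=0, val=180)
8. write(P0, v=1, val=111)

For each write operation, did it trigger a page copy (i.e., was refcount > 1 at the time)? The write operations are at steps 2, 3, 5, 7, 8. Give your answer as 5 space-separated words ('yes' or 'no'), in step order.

Op 1: fork(P0) -> P1. 2 ppages; refcounts: pp0:2 pp1:2
Op 2: write(P1, v1, 186). refcount(pp1)=2>1 -> COPY to pp2. 3 ppages; refcounts: pp0:2 pp1:1 pp2:1
Op 3: write(P1, v1, 140). refcount(pp2)=1 -> write in place. 3 ppages; refcounts: pp0:2 pp1:1 pp2:1
Op 4: fork(P1) -> P2. 3 ppages; refcounts: pp0:3 pp1:1 pp2:2
Op 5: write(P0, v0, 137). refcount(pp0)=3>1 -> COPY to pp3. 4 ppages; refcounts: pp0:2 pp1:1 pp2:2 pp3:1
Op 6: fork(P2) -> P3. 4 ppages; refcounts: pp0:3 pp1:1 pp2:3 pp3:1
Op 7: write(P0, v0, 180). refcount(pp3)=1 -> write in place. 4 ppages; refcounts: pp0:3 pp1:1 pp2:3 pp3:1
Op 8: write(P0, v1, 111). refcount(pp1)=1 -> write in place. 4 ppages; refcounts: pp0:3 pp1:1 pp2:3 pp3:1

yes no yes no no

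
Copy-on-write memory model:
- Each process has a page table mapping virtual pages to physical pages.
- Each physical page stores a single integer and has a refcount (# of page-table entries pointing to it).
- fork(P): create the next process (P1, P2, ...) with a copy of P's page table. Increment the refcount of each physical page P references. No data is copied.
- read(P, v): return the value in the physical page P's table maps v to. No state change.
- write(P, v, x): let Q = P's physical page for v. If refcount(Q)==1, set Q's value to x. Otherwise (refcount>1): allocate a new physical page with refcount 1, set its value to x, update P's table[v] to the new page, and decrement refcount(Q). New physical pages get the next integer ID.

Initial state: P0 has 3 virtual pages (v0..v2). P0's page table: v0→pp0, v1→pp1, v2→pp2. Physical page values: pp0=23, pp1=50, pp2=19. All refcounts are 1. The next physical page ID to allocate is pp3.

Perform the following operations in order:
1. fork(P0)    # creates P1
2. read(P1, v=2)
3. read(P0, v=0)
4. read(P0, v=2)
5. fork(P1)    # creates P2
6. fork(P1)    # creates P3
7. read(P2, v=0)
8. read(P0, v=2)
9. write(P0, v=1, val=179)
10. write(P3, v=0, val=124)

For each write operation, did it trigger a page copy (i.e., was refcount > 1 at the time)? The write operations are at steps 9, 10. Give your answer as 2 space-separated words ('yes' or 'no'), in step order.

Op 1: fork(P0) -> P1. 3 ppages; refcounts: pp0:2 pp1:2 pp2:2
Op 2: read(P1, v2) -> 19. No state change.
Op 3: read(P0, v0) -> 23. No state change.
Op 4: read(P0, v2) -> 19. No state change.
Op 5: fork(P1) -> P2. 3 ppages; refcounts: pp0:3 pp1:3 pp2:3
Op 6: fork(P1) -> P3. 3 ppages; refcounts: pp0:4 pp1:4 pp2:4
Op 7: read(P2, v0) -> 23. No state change.
Op 8: read(P0, v2) -> 19. No state change.
Op 9: write(P0, v1, 179). refcount(pp1)=4>1 -> COPY to pp3. 4 ppages; refcounts: pp0:4 pp1:3 pp2:4 pp3:1
Op 10: write(P3, v0, 124). refcount(pp0)=4>1 -> COPY to pp4. 5 ppages; refcounts: pp0:3 pp1:3 pp2:4 pp3:1 pp4:1

yes yes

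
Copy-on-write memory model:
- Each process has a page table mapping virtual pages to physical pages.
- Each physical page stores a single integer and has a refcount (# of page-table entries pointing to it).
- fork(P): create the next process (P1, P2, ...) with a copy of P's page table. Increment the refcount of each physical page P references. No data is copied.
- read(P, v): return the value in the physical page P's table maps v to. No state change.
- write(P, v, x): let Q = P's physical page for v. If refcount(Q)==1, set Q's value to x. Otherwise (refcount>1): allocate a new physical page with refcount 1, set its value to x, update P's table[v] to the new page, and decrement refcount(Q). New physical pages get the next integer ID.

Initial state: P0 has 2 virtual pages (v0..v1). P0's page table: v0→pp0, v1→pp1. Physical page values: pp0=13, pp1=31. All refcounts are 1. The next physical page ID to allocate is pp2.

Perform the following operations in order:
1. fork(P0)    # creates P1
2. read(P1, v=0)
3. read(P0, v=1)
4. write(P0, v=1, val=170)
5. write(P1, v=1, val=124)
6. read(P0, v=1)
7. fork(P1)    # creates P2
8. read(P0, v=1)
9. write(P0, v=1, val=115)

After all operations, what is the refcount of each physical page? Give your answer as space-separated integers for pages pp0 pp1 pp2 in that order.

Answer: 3 2 1

Derivation:
Op 1: fork(P0) -> P1. 2 ppages; refcounts: pp0:2 pp1:2
Op 2: read(P1, v0) -> 13. No state change.
Op 3: read(P0, v1) -> 31. No state change.
Op 4: write(P0, v1, 170). refcount(pp1)=2>1 -> COPY to pp2. 3 ppages; refcounts: pp0:2 pp1:1 pp2:1
Op 5: write(P1, v1, 124). refcount(pp1)=1 -> write in place. 3 ppages; refcounts: pp0:2 pp1:1 pp2:1
Op 6: read(P0, v1) -> 170. No state change.
Op 7: fork(P1) -> P2. 3 ppages; refcounts: pp0:3 pp1:2 pp2:1
Op 8: read(P0, v1) -> 170. No state change.
Op 9: write(P0, v1, 115). refcount(pp2)=1 -> write in place. 3 ppages; refcounts: pp0:3 pp1:2 pp2:1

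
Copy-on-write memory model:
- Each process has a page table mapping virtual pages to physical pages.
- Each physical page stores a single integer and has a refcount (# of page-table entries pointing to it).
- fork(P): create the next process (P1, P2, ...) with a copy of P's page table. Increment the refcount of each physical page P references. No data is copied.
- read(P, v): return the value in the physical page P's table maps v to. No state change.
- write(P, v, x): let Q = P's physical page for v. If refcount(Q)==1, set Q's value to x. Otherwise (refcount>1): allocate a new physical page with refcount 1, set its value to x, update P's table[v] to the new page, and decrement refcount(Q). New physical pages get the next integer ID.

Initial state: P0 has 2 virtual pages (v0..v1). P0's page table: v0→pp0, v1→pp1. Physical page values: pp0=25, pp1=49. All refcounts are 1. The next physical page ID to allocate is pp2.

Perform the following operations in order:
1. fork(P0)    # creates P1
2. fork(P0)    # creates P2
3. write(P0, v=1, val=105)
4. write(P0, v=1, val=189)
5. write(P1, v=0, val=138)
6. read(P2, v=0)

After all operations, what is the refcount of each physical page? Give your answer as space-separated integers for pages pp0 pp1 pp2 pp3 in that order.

Answer: 2 2 1 1

Derivation:
Op 1: fork(P0) -> P1. 2 ppages; refcounts: pp0:2 pp1:2
Op 2: fork(P0) -> P2. 2 ppages; refcounts: pp0:3 pp1:3
Op 3: write(P0, v1, 105). refcount(pp1)=3>1 -> COPY to pp2. 3 ppages; refcounts: pp0:3 pp1:2 pp2:1
Op 4: write(P0, v1, 189). refcount(pp2)=1 -> write in place. 3 ppages; refcounts: pp0:3 pp1:2 pp2:1
Op 5: write(P1, v0, 138). refcount(pp0)=3>1 -> COPY to pp3. 4 ppages; refcounts: pp0:2 pp1:2 pp2:1 pp3:1
Op 6: read(P2, v0) -> 25. No state change.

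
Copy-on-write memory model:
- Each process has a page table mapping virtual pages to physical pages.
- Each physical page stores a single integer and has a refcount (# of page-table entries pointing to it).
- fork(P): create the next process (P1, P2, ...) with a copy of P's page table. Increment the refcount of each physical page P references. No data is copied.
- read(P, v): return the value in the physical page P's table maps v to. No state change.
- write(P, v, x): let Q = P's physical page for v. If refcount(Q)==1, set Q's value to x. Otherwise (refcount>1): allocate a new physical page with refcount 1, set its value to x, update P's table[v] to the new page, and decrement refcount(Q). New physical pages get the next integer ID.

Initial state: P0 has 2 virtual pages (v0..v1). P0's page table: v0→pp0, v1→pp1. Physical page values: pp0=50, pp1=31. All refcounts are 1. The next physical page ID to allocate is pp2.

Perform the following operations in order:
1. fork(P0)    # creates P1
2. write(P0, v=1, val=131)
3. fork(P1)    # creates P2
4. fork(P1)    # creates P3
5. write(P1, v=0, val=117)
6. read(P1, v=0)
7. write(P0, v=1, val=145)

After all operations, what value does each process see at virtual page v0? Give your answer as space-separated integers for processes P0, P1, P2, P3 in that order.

Op 1: fork(P0) -> P1. 2 ppages; refcounts: pp0:2 pp1:2
Op 2: write(P0, v1, 131). refcount(pp1)=2>1 -> COPY to pp2. 3 ppages; refcounts: pp0:2 pp1:1 pp2:1
Op 3: fork(P1) -> P2. 3 ppages; refcounts: pp0:3 pp1:2 pp2:1
Op 4: fork(P1) -> P3. 3 ppages; refcounts: pp0:4 pp1:3 pp2:1
Op 5: write(P1, v0, 117). refcount(pp0)=4>1 -> COPY to pp3. 4 ppages; refcounts: pp0:3 pp1:3 pp2:1 pp3:1
Op 6: read(P1, v0) -> 117. No state change.
Op 7: write(P0, v1, 145). refcount(pp2)=1 -> write in place. 4 ppages; refcounts: pp0:3 pp1:3 pp2:1 pp3:1
P0: v0 -> pp0 = 50
P1: v0 -> pp3 = 117
P2: v0 -> pp0 = 50
P3: v0 -> pp0 = 50

Answer: 50 117 50 50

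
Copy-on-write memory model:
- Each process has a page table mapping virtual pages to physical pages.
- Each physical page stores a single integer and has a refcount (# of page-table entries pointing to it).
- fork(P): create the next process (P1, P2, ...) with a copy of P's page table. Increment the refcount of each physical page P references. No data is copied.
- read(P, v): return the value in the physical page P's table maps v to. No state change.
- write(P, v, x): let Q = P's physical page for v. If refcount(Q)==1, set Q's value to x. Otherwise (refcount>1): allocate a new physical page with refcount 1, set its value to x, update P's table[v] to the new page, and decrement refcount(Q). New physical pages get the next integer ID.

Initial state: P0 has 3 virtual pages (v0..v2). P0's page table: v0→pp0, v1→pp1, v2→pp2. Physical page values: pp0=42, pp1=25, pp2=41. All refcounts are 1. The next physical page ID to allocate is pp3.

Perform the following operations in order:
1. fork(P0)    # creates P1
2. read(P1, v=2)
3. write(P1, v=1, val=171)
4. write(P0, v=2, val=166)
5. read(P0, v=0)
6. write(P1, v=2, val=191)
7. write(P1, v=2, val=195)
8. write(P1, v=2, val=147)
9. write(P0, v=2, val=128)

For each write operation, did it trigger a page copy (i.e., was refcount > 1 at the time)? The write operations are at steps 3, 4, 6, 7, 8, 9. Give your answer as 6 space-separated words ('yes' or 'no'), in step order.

Op 1: fork(P0) -> P1. 3 ppages; refcounts: pp0:2 pp1:2 pp2:2
Op 2: read(P1, v2) -> 41. No state change.
Op 3: write(P1, v1, 171). refcount(pp1)=2>1 -> COPY to pp3. 4 ppages; refcounts: pp0:2 pp1:1 pp2:2 pp3:1
Op 4: write(P0, v2, 166). refcount(pp2)=2>1 -> COPY to pp4. 5 ppages; refcounts: pp0:2 pp1:1 pp2:1 pp3:1 pp4:1
Op 5: read(P0, v0) -> 42. No state change.
Op 6: write(P1, v2, 191). refcount(pp2)=1 -> write in place. 5 ppages; refcounts: pp0:2 pp1:1 pp2:1 pp3:1 pp4:1
Op 7: write(P1, v2, 195). refcount(pp2)=1 -> write in place. 5 ppages; refcounts: pp0:2 pp1:1 pp2:1 pp3:1 pp4:1
Op 8: write(P1, v2, 147). refcount(pp2)=1 -> write in place. 5 ppages; refcounts: pp0:2 pp1:1 pp2:1 pp3:1 pp4:1
Op 9: write(P0, v2, 128). refcount(pp4)=1 -> write in place. 5 ppages; refcounts: pp0:2 pp1:1 pp2:1 pp3:1 pp4:1

yes yes no no no no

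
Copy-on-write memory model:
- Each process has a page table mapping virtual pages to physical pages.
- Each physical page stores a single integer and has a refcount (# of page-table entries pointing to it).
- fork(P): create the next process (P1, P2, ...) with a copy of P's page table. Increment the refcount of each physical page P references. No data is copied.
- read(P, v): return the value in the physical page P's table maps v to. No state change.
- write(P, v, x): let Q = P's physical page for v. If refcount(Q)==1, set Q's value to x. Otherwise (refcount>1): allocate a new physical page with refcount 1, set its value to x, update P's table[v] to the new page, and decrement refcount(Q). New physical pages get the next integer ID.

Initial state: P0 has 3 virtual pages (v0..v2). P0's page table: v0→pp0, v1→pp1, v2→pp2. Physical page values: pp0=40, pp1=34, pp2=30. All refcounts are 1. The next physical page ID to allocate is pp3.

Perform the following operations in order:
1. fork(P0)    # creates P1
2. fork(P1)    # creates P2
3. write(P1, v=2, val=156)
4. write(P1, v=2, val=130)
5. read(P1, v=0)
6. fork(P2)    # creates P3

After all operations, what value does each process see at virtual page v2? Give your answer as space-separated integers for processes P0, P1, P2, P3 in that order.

Op 1: fork(P0) -> P1. 3 ppages; refcounts: pp0:2 pp1:2 pp2:2
Op 2: fork(P1) -> P2. 3 ppages; refcounts: pp0:3 pp1:3 pp2:3
Op 3: write(P1, v2, 156). refcount(pp2)=3>1 -> COPY to pp3. 4 ppages; refcounts: pp0:3 pp1:3 pp2:2 pp3:1
Op 4: write(P1, v2, 130). refcount(pp3)=1 -> write in place. 4 ppages; refcounts: pp0:3 pp1:3 pp2:2 pp3:1
Op 5: read(P1, v0) -> 40. No state change.
Op 6: fork(P2) -> P3. 4 ppages; refcounts: pp0:4 pp1:4 pp2:3 pp3:1
P0: v2 -> pp2 = 30
P1: v2 -> pp3 = 130
P2: v2 -> pp2 = 30
P3: v2 -> pp2 = 30

Answer: 30 130 30 30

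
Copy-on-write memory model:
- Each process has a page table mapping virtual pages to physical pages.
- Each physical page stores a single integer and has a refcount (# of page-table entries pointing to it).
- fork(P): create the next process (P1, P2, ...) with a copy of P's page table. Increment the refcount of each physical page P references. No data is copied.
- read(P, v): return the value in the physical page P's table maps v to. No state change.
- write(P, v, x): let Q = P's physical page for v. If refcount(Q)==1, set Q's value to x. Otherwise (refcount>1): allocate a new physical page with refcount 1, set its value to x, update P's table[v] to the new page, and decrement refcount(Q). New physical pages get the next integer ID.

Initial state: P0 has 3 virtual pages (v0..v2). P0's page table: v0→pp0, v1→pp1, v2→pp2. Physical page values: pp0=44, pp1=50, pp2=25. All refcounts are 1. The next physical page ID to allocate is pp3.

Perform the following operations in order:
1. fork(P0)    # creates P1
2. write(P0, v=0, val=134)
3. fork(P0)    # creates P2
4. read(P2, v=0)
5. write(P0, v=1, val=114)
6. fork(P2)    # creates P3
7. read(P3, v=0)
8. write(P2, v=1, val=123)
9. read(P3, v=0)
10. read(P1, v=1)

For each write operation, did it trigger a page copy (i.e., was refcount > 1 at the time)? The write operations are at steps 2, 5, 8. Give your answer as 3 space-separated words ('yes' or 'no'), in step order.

Op 1: fork(P0) -> P1. 3 ppages; refcounts: pp0:2 pp1:2 pp2:2
Op 2: write(P0, v0, 134). refcount(pp0)=2>1 -> COPY to pp3. 4 ppages; refcounts: pp0:1 pp1:2 pp2:2 pp3:1
Op 3: fork(P0) -> P2. 4 ppages; refcounts: pp0:1 pp1:3 pp2:3 pp3:2
Op 4: read(P2, v0) -> 134. No state change.
Op 5: write(P0, v1, 114). refcount(pp1)=3>1 -> COPY to pp4. 5 ppages; refcounts: pp0:1 pp1:2 pp2:3 pp3:2 pp4:1
Op 6: fork(P2) -> P3. 5 ppages; refcounts: pp0:1 pp1:3 pp2:4 pp3:3 pp4:1
Op 7: read(P3, v0) -> 134. No state change.
Op 8: write(P2, v1, 123). refcount(pp1)=3>1 -> COPY to pp5. 6 ppages; refcounts: pp0:1 pp1:2 pp2:4 pp3:3 pp4:1 pp5:1
Op 9: read(P3, v0) -> 134. No state change.
Op 10: read(P1, v1) -> 50. No state change.

yes yes yes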